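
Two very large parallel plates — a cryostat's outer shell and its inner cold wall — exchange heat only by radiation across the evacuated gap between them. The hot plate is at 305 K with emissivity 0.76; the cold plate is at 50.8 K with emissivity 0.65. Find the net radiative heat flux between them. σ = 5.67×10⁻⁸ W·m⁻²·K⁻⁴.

For two infinite grey parallel plates, q = σ(T₁⁴ − T₂⁴)/(1/ε₁ + 1/ε₂ − 1).
T₁⁴ − T₂⁴ = 8.654×10⁹ − 6.660×10⁶ = 8.647×10⁹ K⁴.
1/ε₁ + 1/ε₂ − 1 = 1.316 + 1.538 − 1 = 1.854.
q = 5.67×10⁻⁸ × 8.647×10⁹ / 1.854.

q ≈ 264 W/m²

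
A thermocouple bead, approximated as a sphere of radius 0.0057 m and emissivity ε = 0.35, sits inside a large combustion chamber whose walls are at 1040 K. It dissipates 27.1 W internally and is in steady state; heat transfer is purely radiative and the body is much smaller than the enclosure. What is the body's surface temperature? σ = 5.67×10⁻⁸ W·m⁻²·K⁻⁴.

T ≈ 1460 K

For a small grey body in a large enclosure, net radiated power = εσA(T⁴ − T_w⁴).
Steady state: P = εσA(T⁴ − T_w⁴) with A = 4πr² = 4.083×10⁻⁴ m².
T⁴ = P/(εσA) + T_w⁴ = 27.1/(0.35·5.67×10⁻⁸·4.083×10⁻⁴) + (1040)⁴
    = 3.345×10¹² + 1.170×10¹² = 4.515×10¹² K⁴.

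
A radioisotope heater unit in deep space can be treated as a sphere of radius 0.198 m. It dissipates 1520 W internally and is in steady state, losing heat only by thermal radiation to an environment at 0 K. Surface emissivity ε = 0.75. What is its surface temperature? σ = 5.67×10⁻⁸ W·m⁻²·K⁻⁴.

Steady state: internal power = radiated power, P = εσA T⁴.
Radiating area A = 4πr² = 0.4927 m².
T⁴ = P/(εσA) = 1520/(0.75·5.67×10⁻⁸·0.4927) = 7.255×10¹⁰ K⁴.
T = (7.255×10¹⁰)^(1/4).

T ≈ 519 K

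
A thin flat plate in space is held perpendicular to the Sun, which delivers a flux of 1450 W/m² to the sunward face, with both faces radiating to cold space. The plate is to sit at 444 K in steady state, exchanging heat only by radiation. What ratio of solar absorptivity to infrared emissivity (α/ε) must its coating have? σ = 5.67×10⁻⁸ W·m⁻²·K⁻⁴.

Balance: αS·A = εσ·2A·T⁴ ⇒ α/ε = 2σT⁴/S.
α/ε = 2·5.67×10⁻⁸·(444)⁴/1450 = 2·5.67×10⁻⁸·3.886×10¹⁰/1450.

α/ε ≈ 3.04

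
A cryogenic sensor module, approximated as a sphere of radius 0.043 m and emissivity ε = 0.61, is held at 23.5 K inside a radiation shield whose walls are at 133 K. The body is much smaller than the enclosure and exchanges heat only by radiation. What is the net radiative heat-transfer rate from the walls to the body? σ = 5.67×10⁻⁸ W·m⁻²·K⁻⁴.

For a small grey body in a large enclosure: P_net = εσA(T_body⁴ − T_wall⁴).
A = 4πr² = 0.02324 m²; T_body⁴ − T_wall⁴ = 3.050×10⁵ − 3.129×10⁸ = -3.126×10⁸ K⁴.
|P_net| = 0.61·5.67×10⁻⁸·0.02324·3.126×10⁸.

P_net ≈ 0.251 W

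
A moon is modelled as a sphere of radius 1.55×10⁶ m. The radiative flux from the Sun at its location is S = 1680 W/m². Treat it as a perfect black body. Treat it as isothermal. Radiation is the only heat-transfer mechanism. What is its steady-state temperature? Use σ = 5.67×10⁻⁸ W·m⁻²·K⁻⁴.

At equilibrium, absorbed power = emitted power.
Absorbing cross-section = πr² = 7.548×10¹² m²; emitting surface = 4πr² = 3.019×10¹³ m² (ratio 4).
S·A_cross = εσ·A_surf·T⁴  ⇒  T⁴ = S/(4σ).
T⁴ = 1.00·1680/(4·5.67×10⁻⁸) = 7.407×10⁹ K⁴.
T = (7.407×10⁹)^(1/4).

T ≈ 293 K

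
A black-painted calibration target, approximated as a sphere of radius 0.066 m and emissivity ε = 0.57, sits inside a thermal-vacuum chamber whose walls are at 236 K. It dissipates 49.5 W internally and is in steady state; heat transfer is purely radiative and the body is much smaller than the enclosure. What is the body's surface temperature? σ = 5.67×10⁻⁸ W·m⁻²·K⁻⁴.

For a small grey body in a large enclosure, net radiated power = εσA(T⁴ − T_w⁴).
Steady state: P = εσA(T⁴ − T_w⁴) with A = 4πr² = 0.05474 m².
T⁴ = P/(εσA) + T_w⁴ = 49.5/(0.57·5.67×10⁻⁸·0.05474) + (236)⁴
    = 2.798×10¹⁰ + 3.102×10⁹ = 3.108×10¹⁰ K⁴.

T ≈ 420 K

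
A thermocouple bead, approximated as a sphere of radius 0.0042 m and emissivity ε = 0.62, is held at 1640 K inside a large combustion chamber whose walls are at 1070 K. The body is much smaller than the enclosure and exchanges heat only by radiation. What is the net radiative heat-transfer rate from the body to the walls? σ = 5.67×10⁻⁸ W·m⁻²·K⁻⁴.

P_net ≈ 46.2 W

For a small grey body in a large enclosure: P_net = εσA(T_body⁴ − T_wall⁴).
A = 4πr² = 2.217×10⁻⁴ m²; T_body⁴ − T_wall⁴ = 7.234×10¹² − 1.311×10¹² = 5.923×10¹² K⁴.
|P_net| = 0.62·5.67×10⁻⁸·2.217×10⁻⁴·5.923×10¹².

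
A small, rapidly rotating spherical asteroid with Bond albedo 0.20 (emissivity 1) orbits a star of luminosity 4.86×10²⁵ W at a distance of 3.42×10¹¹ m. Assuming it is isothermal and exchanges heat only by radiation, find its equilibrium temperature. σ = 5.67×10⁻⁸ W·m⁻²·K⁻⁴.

T ≈ 104 K

First find the stellar flux at distance d: S = L/(4πd²) = 4.86×10²⁵/(4π·(3.42×10¹¹)²) = 33.07 W/m².
For an isothermal sphere, absorbed (1−a)S·πr² = emitted σ·4πr²·T⁴, so T⁴ = (1−a)S/(4σ).
T⁴ = 0.800·33.07/(4·5.67×10⁻⁸) = 1.166×10⁸ K⁴.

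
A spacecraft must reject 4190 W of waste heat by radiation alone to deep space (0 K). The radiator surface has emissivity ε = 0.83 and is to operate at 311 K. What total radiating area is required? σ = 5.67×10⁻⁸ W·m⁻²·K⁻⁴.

A ≈ 9.52 m²

P = εσA T⁴ ⇒ A = P/(εσT⁴).
T⁴ = 9.355×10⁹ K⁴.
A = 4190/(0.83 × 5.67×10⁻⁸ × 9.355×10⁹).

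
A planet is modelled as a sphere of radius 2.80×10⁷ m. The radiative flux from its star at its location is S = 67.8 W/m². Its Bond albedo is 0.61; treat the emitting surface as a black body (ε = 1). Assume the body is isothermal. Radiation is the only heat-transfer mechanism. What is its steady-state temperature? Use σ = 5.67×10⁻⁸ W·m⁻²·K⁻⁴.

T ≈ 104 K

At equilibrium, absorbed power = emitted power.
Absorbing cross-section = πr² = 2.463×10¹⁵ m²; emitting surface = 4πr² = 9.852×10¹⁵ m² (ratio 4).
(1−a)S·A_cross = εσ·A_surf·T⁴  ⇒  T⁴ = (1−a)S/(4σ).
T⁴ = 0.390·67.8/(4·5.67×10⁻⁸) = 1.166×10⁸ K⁴.
T = (1.166×10⁸)^(1/4).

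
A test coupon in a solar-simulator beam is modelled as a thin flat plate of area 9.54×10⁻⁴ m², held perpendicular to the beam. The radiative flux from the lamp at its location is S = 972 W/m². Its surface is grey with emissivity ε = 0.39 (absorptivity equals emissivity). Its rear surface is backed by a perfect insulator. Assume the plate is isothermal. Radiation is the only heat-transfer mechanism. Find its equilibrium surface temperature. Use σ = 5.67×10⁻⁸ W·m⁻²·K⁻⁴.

At equilibrium, absorbed power = emitted power.
Absorbing cross-section = A = 9.540×10⁻⁴ m²; emitting surface = A = 9.540×10⁻⁴ m² (ratio 1).
εS·A_cross = εσ·A_surf·T⁴  ⇒  T⁴ = S/(1σ)   (ε cancels).
T⁴ = 972/(1·5.67×10⁻⁸) = 1.714×10¹⁰ K⁴.
T = (1.714×10¹⁰)^(1/4).

T ≈ 362 K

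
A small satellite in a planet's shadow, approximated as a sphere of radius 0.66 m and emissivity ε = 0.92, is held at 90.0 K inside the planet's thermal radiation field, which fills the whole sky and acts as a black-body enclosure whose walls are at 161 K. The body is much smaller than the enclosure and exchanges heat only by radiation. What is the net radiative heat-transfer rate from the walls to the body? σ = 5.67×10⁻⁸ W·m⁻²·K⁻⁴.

For a small grey body in a large enclosure: P_net = εσA(T_body⁴ − T_wall⁴).
A = 4πr² = 5.474 m²; T_body⁴ − T_wall⁴ = 6.561×10⁷ − 6.719×10⁸ = -6.063×10⁸ K⁴.
|P_net| = 0.92·5.67×10⁻⁸·5.474·6.063×10⁸.

P_net ≈ 173 W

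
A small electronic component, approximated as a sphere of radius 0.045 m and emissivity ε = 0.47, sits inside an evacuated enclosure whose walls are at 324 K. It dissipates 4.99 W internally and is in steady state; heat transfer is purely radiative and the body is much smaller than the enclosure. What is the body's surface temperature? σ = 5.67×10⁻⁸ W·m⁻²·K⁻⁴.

For a small grey body in a large enclosure, net radiated power = εσA(T⁴ − T_w⁴).
Steady state: P = εσA(T⁴ − T_w⁴) with A = 4πr² = 0.02545 m².
T⁴ = P/(εσA) + T_w⁴ = 4.99/(0.47·5.67×10⁻⁸·0.02545) + (324)⁴
    = 7.358×10⁹ + 1.102×10¹⁰ = 1.838×10¹⁰ K⁴.

T ≈ 368 K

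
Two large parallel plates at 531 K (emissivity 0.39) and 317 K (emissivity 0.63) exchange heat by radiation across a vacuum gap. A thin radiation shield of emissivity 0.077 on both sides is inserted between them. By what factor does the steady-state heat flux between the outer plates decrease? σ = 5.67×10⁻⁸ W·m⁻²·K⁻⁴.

factor ≈ 8.92

Without shield: q₀ = σΔ(T⁴)/(1/ε₁+1/ε₂−1) with denominator 3.151.
With shield the two gaps are in series; the resistances add: (1/ε₁+1/ε_s−1)+(1/ε_s+1/ε₂−1) = 14.55+13.57 = 28.13.
Heat-flux ratio q₀/q = 28.13/3.151.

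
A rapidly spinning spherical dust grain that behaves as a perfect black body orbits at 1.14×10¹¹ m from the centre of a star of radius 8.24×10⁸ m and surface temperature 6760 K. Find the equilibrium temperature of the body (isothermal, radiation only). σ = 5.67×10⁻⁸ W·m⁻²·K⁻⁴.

T ≈ 406 K

The star's surface emits σT_*⁴; at distance d the flux is S = σT_*⁴(R_*/d)².
S = 5.67×10⁻⁸·(6760)⁴·(8.24×10⁸/1.14×10¹¹)² = 6186 W/m².
For an isothermal sphere T⁴ = (1−a)S/(4σ) = 2.728×10¹⁰ K⁴.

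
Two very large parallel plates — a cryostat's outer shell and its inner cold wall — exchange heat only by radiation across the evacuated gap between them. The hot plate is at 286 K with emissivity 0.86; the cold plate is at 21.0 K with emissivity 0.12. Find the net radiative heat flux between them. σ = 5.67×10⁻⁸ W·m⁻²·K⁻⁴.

For two infinite grey parallel plates, q = σ(T₁⁴ − T₂⁴)/(1/ε₁ + 1/ε₂ − 1).
T₁⁴ − T₂⁴ = 6.691×10⁹ − 1.945×10⁵ = 6.690×10⁹ K⁴.
1/ε₁ + 1/ε₂ − 1 = 1.163 + 8.333 − 1 = 8.496.
q = 5.67×10⁻⁸ × 6.690×10⁹ / 8.496.

q ≈ 44.6 W/m²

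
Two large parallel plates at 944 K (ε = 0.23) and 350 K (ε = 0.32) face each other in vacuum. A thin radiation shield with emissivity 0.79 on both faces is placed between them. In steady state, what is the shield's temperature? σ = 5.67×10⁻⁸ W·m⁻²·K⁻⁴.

T_s ≈ 766 K

In steady state the net flux on the hot side equals that on the cold side.
σ(T₁⁴−T_s⁴)/D₁ = σ(T_s⁴−T₂⁴)/D₂, with D₁ = 1/ε₁+1/ε_s−1 = 4.614, D₂ = 1/ε_s+1/ε₂−1 = 3.391.
Solve for T_s⁴: T_s⁴ = (D₂·T₁⁴ + D₁·T₂⁴)/(D₁+D₂) = 3.451×10¹¹ K⁴.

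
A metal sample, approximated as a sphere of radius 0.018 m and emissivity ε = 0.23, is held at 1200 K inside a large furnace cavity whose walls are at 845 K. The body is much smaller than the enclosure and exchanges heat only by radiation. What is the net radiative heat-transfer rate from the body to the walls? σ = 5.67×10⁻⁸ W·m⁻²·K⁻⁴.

P_net ≈ 83.0 W

For a small grey body in a large enclosure: P_net = εσA(T_body⁴ − T_wall⁴).
A = 4πr² = 0.004072 m²; T_body⁴ − T_wall⁴ = 2.074×10¹² − 5.098×10¹¹ = 1.564×10¹² K⁴.
|P_net| = 0.23·5.67×10⁻⁸·0.004072·1.564×10¹².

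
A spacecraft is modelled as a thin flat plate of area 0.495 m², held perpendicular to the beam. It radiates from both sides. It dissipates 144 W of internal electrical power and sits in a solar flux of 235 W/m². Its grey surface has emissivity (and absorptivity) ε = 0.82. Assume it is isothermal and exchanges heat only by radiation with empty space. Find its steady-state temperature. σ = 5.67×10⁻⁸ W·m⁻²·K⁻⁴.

T ≈ 269 K

At steady state, absorbed solar power + internal power = radiated power.
Absorbed: α·S·A_cross = 0.82·235·0.4950 = 95.39 W (cross-section A).
Total input = 95.39 + 144 = 239.4 W.
Radiated: εσ·A_surf·T⁴ with A_surf = 2A = 0.9900 m².
T⁴ = 239.4/(0.82·5.67×10⁻⁸·0.9900) = 5.201×10⁹ K⁴.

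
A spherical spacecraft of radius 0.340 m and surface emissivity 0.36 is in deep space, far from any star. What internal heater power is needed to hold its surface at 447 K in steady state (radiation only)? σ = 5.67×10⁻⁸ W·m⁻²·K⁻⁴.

P = εσ·4πr²·T⁴.
4πr² = 1.453 m²; T⁴ = 3.992×10¹⁰ K⁴.
P = 0.36·5.67×10⁻⁸·1.453·3.992×10¹⁰.

P ≈ 1180 W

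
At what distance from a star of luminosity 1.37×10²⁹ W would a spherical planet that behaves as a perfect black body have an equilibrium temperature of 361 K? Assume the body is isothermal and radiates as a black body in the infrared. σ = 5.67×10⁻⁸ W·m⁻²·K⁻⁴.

For an isothermal black-emitting sphere, (1−a)S·πr² = σ·4πr²·T⁴ ⇒ S = 4σT⁴/(1−a).
S = 4·5.67×10⁻⁸·(361)⁴/1.00 = 3852 W/m².
Flux falls as S = L/(4πd²), so d = √(L/(4πS)) = √(1.37×10²⁹/(4π·3852)).

d ≈ 1.68×10¹² m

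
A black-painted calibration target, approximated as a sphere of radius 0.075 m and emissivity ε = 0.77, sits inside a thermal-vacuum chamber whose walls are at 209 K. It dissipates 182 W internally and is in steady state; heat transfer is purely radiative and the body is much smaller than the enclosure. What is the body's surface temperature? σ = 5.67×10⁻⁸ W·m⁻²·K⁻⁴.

For a small grey body in a large enclosure, net radiated power = εσA(T⁴ − T_w⁴).
Steady state: P = εσA(T⁴ − T_w⁴) with A = 4πr² = 0.07069 m².
T⁴ = P/(εσA) + T_w⁴ = 182/(0.77·5.67×10⁻⁸·0.07069) + (209)⁴
    = 5.897×10¹⁰ + 1.908×10⁹ = 6.088×10¹⁰ K⁴.

T ≈ 497 K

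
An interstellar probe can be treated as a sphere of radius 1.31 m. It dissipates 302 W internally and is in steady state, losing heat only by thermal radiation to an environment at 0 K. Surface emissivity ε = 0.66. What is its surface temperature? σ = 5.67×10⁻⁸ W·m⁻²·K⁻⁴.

Steady state: internal power = radiated power, P = εσA T⁴.
Radiating area A = 4πr² = 21.57 m².
T⁴ = P/(εσA) = 302/(0.66·5.67×10⁻⁸·21.57) = 3.742×10⁸ K⁴.
T = (3.742×10⁸)^(1/4).

T ≈ 139 K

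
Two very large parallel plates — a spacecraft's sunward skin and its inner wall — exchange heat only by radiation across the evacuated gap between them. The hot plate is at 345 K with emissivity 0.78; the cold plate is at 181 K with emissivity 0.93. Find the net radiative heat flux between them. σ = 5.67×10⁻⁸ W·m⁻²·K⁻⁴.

For two infinite grey parallel plates, q = σ(T₁⁴ − T₂⁴)/(1/ε₁ + 1/ε₂ − 1).
T₁⁴ − T₂⁴ = 1.417×10¹⁰ − 1.073×10⁹ = 1.309×10¹⁰ K⁴.
1/ε₁ + 1/ε₂ − 1 = 1.282 + 1.075 − 1 = 1.357.
q = 5.67×10⁻⁸ × 1.309×10¹⁰ / 1.357.

q ≈ 547 W/m²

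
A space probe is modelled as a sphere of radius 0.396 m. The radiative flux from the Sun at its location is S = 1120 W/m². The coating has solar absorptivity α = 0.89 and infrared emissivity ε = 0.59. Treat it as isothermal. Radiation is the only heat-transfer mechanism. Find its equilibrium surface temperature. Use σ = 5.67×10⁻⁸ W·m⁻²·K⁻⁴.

T ≈ 294 K

At equilibrium, absorbed power = emitted power.
Absorbing cross-section = πr² = 0.4927 m²; emitting surface = 4πr² = 1.971 m² (ratio 4).
αS·A_cross = εσ·A_surf·T⁴  ⇒  T⁴ = αS/(ε·4σ).
T⁴ = 0.890·1120/(0.59·4·5.67×10⁻⁸) = 7.449×10⁹ K⁴.
T = (7.449×10⁹)^(1/4).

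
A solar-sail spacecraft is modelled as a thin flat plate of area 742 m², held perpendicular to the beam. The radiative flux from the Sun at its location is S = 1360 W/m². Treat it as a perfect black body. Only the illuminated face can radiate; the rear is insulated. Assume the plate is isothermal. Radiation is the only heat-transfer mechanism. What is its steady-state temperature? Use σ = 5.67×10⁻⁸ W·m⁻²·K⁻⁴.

T ≈ 394 K

At equilibrium, absorbed power = emitted power.
Absorbing cross-section = A = 742.0 m²; emitting surface = A = 742.0 m² (ratio 1).
S·A_cross = εσ·A_surf·T⁴  ⇒  T⁴ = S/(1σ).
T⁴ = 1.00·1360/(1·5.67×10⁻⁸) = 2.399×10¹⁰ K⁴.
T = (2.399×10¹⁰)^(1/4).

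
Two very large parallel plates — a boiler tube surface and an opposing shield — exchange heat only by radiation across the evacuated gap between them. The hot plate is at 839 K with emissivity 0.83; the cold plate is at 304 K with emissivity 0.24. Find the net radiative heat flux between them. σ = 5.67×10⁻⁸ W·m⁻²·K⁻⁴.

q ≈ 6320 W/m²

For two infinite grey parallel plates, q = σ(T₁⁴ − T₂⁴)/(1/ε₁ + 1/ε₂ − 1).
T₁⁴ − T₂⁴ = 4.955×10¹¹ − 8.541×10⁹ = 4.870×10¹¹ K⁴.
1/ε₁ + 1/ε₂ − 1 = 1.205 + 4.167 − 1 = 4.371.
q = 5.67×10⁻⁸ × 4.870×10¹¹ / 4.371.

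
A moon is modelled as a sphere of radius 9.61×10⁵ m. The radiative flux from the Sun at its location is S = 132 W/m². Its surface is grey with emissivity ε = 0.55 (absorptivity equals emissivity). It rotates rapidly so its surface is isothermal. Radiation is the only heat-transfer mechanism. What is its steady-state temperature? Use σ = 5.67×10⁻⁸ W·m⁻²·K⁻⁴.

At equilibrium, absorbed power = emitted power.
Absorbing cross-section = πr² = 2.901×10¹² m²; emitting surface = 4πr² = 1.161×10¹³ m² (ratio 4).
εS·A_cross = εσ·A_surf·T⁴  ⇒  T⁴ = S/(4σ)   (ε cancels).
T⁴ = 132/(4·5.67×10⁻⁸) = 5.820×10⁸ K⁴.
T = (5.820×10⁸)^(1/4).

T ≈ 155 K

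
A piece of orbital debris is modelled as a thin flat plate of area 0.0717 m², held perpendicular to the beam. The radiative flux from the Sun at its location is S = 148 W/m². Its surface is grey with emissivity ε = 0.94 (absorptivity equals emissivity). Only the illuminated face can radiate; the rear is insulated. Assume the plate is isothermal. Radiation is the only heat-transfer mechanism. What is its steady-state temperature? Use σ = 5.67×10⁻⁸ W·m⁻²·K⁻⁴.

At equilibrium, absorbed power = emitted power.
Absorbing cross-section = A = 0.07170 m²; emitting surface = A = 0.07170 m² (ratio 1).
εS·A_cross = εσ·A_surf·T⁴  ⇒  T⁴ = S/(1σ)   (ε cancels).
T⁴ = 148/(1·5.67×10⁻⁸) = 2.610×10⁹ K⁴.
T = (2.610×10⁹)^(1/4).

T ≈ 226 K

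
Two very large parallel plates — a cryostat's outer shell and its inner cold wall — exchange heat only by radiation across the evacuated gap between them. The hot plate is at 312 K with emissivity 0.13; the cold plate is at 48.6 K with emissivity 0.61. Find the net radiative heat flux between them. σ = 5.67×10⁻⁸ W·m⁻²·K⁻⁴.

For two infinite grey parallel plates, q = σ(T₁⁴ − T₂⁴)/(1/ε₁ + 1/ε₂ − 1).
T₁⁴ − T₂⁴ = 9.476×10⁹ − 5.579×10⁶ = 9.470×10⁹ K⁴.
1/ε₁ + 1/ε₂ − 1 = 7.692 + 1.639 − 1 = 8.332.
q = 5.67×10⁻⁸ × 9.470×10⁹ / 8.332.

q ≈ 64.4 W/m²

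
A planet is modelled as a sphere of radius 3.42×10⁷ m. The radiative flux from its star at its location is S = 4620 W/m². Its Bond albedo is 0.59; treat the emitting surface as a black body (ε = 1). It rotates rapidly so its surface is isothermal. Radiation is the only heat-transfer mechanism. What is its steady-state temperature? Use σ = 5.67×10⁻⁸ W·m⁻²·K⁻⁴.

T ≈ 302 K

At equilibrium, absorbed power = emitted power.
Absorbing cross-section = πr² = 3.675×10¹⁵ m²; emitting surface = 4πr² = 1.470×10¹⁶ m² (ratio 4).
(1−a)S·A_cross = εσ·A_surf·T⁴  ⇒  T⁴ = (1−a)S/(4σ).
T⁴ = 0.410·4620/(4·5.67×10⁻⁸) = 8.352×10⁹ K⁴.
T = (8.352×10⁹)^(1/4).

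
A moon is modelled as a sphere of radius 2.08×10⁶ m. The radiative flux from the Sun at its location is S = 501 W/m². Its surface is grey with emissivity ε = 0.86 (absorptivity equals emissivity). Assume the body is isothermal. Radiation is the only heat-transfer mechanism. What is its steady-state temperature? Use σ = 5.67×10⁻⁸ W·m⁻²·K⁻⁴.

T ≈ 217 K

At equilibrium, absorbed power = emitted power.
Absorbing cross-section = πr² = 1.359×10¹³ m²; emitting surface = 4πr² = 5.437×10¹³ m² (ratio 4).
εS·A_cross = εσ·A_surf·T⁴  ⇒  T⁴ = S/(4σ)   (ε cancels).
T⁴ = 501/(4·5.67×10⁻⁸) = 2.209×10⁹ K⁴.
T = (2.209×10⁹)^(1/4).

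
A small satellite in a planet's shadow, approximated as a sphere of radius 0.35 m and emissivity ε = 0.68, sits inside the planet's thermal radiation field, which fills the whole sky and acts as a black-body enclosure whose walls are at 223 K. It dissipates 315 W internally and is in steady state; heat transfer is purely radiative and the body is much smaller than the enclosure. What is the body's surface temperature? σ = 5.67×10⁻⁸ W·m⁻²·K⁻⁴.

For a small grey body in a large enclosure, net radiated power = εσA(T⁴ − T_w⁴).
Steady state: P = εσA(T⁴ − T_w⁴) with A = 4πr² = 1.539 m².
T⁴ = P/(εσA) + T_w⁴ = 315/(0.68·5.67×10⁻⁸·1.539) + (223)⁴
    = 5.307×10⁹ + 2.473×10⁹ = 7.780×10⁹ K⁴.

T ≈ 297 K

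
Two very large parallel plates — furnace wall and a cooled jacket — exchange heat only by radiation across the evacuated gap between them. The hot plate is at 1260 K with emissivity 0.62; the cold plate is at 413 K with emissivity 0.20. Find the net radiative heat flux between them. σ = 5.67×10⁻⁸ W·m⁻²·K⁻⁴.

q ≈ 25200 W/m²

For two infinite grey parallel plates, q = σ(T₁⁴ − T₂⁴)/(1/ε₁ + 1/ε₂ − 1).
T₁⁴ − T₂⁴ = 2.520×10¹² − 2.909×10¹⁰ = 2.491×10¹² K⁴.
1/ε₁ + 1/ε₂ − 1 = 1.613 + 5.000 − 1 = 5.613.
q = 5.67×10⁻⁸ × 2.491×10¹² / 5.613.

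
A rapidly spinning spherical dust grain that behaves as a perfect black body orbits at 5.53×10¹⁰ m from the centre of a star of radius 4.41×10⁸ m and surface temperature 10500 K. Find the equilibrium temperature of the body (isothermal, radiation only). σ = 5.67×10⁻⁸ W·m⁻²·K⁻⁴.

T ≈ 663 K

The star's surface emits σT_*⁴; at distance d the flux is S = σT_*⁴(R_*/d)².
S = 5.67×10⁻⁸·(10500)⁴·(4.41×10⁸/5.53×10¹⁰)² = 43830 W/m².
For an isothermal sphere T⁴ = (1−a)S/(4σ) = 1.933×10¹¹ K⁴.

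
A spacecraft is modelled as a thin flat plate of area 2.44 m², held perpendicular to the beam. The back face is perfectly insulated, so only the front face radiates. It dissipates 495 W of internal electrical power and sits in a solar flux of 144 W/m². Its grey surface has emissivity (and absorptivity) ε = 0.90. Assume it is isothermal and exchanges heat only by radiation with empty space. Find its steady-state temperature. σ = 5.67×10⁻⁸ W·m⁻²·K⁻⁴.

At steady state, absorbed solar power + internal power = radiated power.
Absorbed: α·S·A_cross = 0.90·144·2.440 = 316.2 W (cross-section A).
Total input = 316.2 + 495 = 811.2 W.
Radiated: εσ·A_surf·T⁴ with A_surf = A = 2.440 m².
T⁴ = 811.2/(0.90·5.67×10⁻⁸·2.440) = 6.515×10⁹ K⁴.

T ≈ 284 K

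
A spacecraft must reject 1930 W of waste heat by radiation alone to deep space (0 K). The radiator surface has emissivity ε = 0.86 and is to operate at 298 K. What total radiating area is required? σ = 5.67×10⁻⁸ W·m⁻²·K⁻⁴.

P = εσA T⁴ ⇒ A = P/(εσT⁴).
T⁴ = 7.886×10⁹ K⁴.
A = 1930/(0.86 × 5.67×10⁻⁸ × 7.886×10⁹).

A ≈ 5.02 m²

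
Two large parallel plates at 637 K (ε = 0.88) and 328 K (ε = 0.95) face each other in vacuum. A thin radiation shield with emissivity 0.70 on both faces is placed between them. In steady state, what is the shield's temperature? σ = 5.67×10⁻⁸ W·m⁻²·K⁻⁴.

T_s ≈ 542 K

In steady state the net flux on the hot side equals that on the cold side.
σ(T₁⁴−T_s⁴)/D₁ = σ(T_s⁴−T₂⁴)/D₂, with D₁ = 1/ε₁+1/ε_s−1 = 1.565, D₂ = 1/ε_s+1/ε₂−1 = 1.481.
Solve for T_s⁴: T_s⁴ = (D₂·T₁⁴ + D₁·T₂⁴)/(D₁+D₂) = 8.601×10¹⁰ K⁴.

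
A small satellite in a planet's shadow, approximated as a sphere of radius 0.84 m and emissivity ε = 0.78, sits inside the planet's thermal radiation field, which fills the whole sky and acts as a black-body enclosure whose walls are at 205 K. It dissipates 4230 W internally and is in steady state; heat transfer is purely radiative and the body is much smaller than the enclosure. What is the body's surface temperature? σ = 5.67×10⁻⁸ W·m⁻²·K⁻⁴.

For a small grey body in a large enclosure, net radiated power = εσA(T⁴ − T_w⁴).
Steady state: P = εσA(T⁴ − T_w⁴) with A = 4πr² = 8.867 m².
T⁴ = P/(εσA) + T_w⁴ = 4230/(0.78·5.67×10⁻⁸·8.867) + (205)⁴
    = 1.079×10¹⁰ + 1.766×10⁹ = 1.255×10¹⁰ K⁴.

T ≈ 335 K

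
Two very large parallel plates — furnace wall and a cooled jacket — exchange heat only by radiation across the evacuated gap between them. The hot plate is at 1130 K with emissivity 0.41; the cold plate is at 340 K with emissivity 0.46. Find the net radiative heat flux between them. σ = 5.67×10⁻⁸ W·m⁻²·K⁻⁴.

q ≈ 25400 W/m²

For two infinite grey parallel plates, q = σ(T₁⁴ − T₂⁴)/(1/ε₁ + 1/ε₂ − 1).
T₁⁴ − T₂⁴ = 1.630×10¹² − 1.336×10¹⁰ = 1.617×10¹² K⁴.
1/ε₁ + 1/ε₂ − 1 = 2.439 + 2.174 − 1 = 3.613.
q = 5.67×10⁻⁸ × 1.617×10¹² / 3.613.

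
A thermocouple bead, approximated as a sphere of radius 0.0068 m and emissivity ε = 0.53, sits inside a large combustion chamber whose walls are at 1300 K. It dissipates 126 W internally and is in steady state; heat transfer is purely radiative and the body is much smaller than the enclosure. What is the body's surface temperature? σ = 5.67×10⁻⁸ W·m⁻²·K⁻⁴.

For a small grey body in a large enclosure, net radiated power = εσA(T⁴ − T_w⁴).
Steady state: P = εσA(T⁴ − T_w⁴) with A = 4πr² = 5.811×10⁻⁴ m².
T⁴ = P/(εσA) + T_w⁴ = 126/(0.53·5.67×10⁻⁸·5.811×10⁻⁴) + (1300)⁴
    = 7.216×10¹² + 2.856×10¹² = 1.007×10¹³ K⁴.

T ≈ 1780 K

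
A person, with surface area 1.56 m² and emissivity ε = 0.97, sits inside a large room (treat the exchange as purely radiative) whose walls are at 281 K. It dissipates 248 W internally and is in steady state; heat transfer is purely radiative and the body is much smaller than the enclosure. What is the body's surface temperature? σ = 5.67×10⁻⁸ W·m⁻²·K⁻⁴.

For a small grey body in a large enclosure, net radiated power = εσA(T⁴ − T_w⁴).
Steady state: P = εσA(T⁴ − T_w⁴) with A = 1.56 m².
T⁴ = P/(εσA) + T_w⁴ = 248/(0.97·5.67×10⁻⁸·1.560) + (281)⁴
    = 2.890×10⁹ + 6.235×10⁹ = 9.125×10⁹ K⁴.

T ≈ 309 K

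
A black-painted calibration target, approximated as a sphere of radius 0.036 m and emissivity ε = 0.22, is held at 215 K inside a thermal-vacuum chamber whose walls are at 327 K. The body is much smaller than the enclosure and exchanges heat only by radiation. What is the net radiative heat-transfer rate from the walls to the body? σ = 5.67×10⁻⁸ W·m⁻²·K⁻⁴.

For a small grey body in a large enclosure: P_net = εσA(T_body⁴ − T_wall⁴).
A = 4πr² = 0.01629 m²; T_body⁴ − T_wall⁴ = 2.137×10⁹ − 1.143×10¹⁰ = -9.297×10⁹ K⁴.
|P_net| = 0.22·5.67×10⁻⁸·0.01629·9.297×10⁹.

P_net ≈ 1.89 W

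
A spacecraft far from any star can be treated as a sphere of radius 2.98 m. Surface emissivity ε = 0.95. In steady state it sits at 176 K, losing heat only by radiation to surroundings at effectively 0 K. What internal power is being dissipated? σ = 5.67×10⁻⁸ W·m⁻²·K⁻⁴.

Steady state: P = εσA T⁴.
A = 4πr² = 111.6 m²; T⁴ = (176)⁴ = 9.595×10⁸ K⁴.
P = 0.95 × 5.67×10⁻⁸ × 111.6 × 9.595×10⁸.

P ≈ 5770 W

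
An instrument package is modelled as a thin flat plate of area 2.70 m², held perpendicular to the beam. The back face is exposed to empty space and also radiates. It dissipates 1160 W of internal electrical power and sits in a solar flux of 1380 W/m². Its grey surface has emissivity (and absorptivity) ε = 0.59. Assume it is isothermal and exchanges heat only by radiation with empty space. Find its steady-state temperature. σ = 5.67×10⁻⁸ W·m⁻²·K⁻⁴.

At steady state, absorbed solar power + internal power = radiated power.
Absorbed: α·S·A_cross = 0.59·1380·2.700 = 2198 W (cross-section A).
Total input = 2198 + 1160 = 3358 W.
Radiated: εσ·A_surf·T⁴ with A_surf = 2A = 5.400 m².
T⁴ = 3358/(0.59·5.67×10⁻⁸·5.400) = 1.859×10¹⁰ K⁴.

T ≈ 369 K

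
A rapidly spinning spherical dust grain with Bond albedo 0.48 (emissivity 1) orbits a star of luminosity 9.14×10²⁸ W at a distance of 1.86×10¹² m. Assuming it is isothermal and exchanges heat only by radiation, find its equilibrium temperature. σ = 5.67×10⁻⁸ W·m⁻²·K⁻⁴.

T ≈ 263 K

First find the stellar flux at distance d: S = L/(4πd²) = 9.14×10²⁸/(4π·(1.86×10¹²)²) = 2102 W/m².
For an isothermal sphere, absorbed (1−a)S·πr² = emitted σ·4πr²·T⁴, so T⁴ = (1−a)S/(4σ).
T⁴ = 0.520·2102/(4·5.67×10⁻⁸) = 4.820×10⁹ K⁴.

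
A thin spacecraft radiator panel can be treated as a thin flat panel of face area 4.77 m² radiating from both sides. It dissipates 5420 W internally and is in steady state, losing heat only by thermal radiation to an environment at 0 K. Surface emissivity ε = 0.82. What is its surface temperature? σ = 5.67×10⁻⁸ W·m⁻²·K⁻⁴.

Steady state: internal power = radiated power, P = εσA T⁴.
Radiating area A = 2·4.77 = 9.540 m².
T⁴ = P/(εσA) = 5420/(0.82·5.67×10⁻⁸·9.540) = 1.222×10¹⁰ K⁴.
T = (1.222×10¹⁰)^(1/4).

T ≈ 332 K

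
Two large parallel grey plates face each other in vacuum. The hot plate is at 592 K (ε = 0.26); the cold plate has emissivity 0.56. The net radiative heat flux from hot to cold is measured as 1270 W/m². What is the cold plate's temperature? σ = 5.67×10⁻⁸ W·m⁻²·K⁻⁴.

T₂ ≈ 372 K

q = σ(T₁⁴ − T₂⁴)/(1/ε₁ + 1/ε₂ − 1); denominator = 4.632.
T₂⁴ = T₁⁴ − q·(1/ε₁+1/ε₂−1)/σ = 1.228×10¹¹ − 1270·4.632/5.67×10⁻⁸
    = 1.908×10¹⁰ K⁴.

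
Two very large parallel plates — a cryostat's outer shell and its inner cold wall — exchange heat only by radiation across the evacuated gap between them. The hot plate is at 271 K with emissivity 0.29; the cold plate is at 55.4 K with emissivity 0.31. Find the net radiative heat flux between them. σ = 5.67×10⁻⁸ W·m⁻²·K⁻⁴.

q ≈ 53.8 W/m²

For two infinite grey parallel plates, q = σ(T₁⁴ − T₂⁴)/(1/ε₁ + 1/ε₂ − 1).
T₁⁴ − T₂⁴ = 5.394×10⁹ − 9.420×10⁶ = 5.384×10⁹ K⁴.
1/ε₁ + 1/ε₂ − 1 = 3.448 + 3.226 − 1 = 5.674.
q = 5.67×10⁻⁸ × 5.384×10⁹ / 5.674.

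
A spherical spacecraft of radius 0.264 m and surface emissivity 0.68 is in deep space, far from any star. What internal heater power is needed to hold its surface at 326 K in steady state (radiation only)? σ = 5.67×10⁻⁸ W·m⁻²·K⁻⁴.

P ≈ 381 W

P = εσ·4πr²·T⁴.
4πr² = 0.8758 m²; T⁴ = 1.129×10¹⁰ K⁴.
P = 0.68·5.67×10⁻⁸·0.8758·1.129×10¹⁰.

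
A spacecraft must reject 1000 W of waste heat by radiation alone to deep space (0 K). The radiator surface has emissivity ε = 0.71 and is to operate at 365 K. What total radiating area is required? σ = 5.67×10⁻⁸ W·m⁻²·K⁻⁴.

A ≈ 1.40 m²

P = εσA T⁴ ⇒ A = P/(εσT⁴).
T⁴ = 1.775×10¹⁰ K⁴.
A = 1000/(0.71 × 5.67×10⁻⁸ × 1.775×10¹⁰).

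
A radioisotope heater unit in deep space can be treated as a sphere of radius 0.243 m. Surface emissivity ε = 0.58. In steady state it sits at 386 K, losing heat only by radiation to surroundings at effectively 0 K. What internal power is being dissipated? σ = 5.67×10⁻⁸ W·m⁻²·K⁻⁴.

P ≈ 542 W

Steady state: P = εσA T⁴.
A = 4πr² = 0.7420 m²; T⁴ = (386)⁴ = 2.220×10¹⁰ K⁴.
P = 0.58 × 5.67×10⁻⁸ × 0.7420 × 2.220×10¹⁰.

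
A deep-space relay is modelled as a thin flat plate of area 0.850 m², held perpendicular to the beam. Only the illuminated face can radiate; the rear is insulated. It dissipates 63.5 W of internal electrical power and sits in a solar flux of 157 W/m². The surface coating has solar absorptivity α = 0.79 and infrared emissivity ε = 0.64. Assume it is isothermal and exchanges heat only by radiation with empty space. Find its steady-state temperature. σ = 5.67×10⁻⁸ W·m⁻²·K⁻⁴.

T ≈ 272 K

At steady state, absorbed solar power + internal power = radiated power.
Absorbed: α·S·A_cross = 0.79·157·0.8500 = 105.4 W (cross-section A).
Total input = 105.4 + 63.5 = 168.9 W.
Radiated: εσ·A_surf·T⁴ with A_surf = A = 0.8500 m².
T⁴ = 168.9/(0.64·5.67×10⁻⁸·0.8500) = 5.477×10⁹ K⁴.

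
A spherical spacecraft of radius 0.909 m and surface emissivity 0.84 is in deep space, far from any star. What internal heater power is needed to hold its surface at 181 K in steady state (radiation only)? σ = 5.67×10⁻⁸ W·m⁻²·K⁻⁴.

P ≈ 531 W

P = εσ·4πr²·T⁴.
4πr² = 10.38 m²; T⁴ = 1.073×10⁹ K⁴.
P = 0.84·5.67×10⁻⁸·10.38·1.073×10⁹.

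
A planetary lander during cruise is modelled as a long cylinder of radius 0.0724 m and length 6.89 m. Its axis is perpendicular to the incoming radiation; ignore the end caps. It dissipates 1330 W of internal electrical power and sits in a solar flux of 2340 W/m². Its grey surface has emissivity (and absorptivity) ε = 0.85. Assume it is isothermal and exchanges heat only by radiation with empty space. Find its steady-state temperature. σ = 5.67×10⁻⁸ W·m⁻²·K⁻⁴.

At steady state, absorbed solar power + internal power = radiated power.
Absorbed: α·S·A_cross = 0.85·2340·0.9977 = 1984 W (cross-section 2rL).
Total input = 1984 + 1330 = 3314 W.
Radiated: εσ·A_surf·T⁴ with A_surf = 2πrL = 3.134 m².
T⁴ = 3314/(0.85·5.67×10⁻⁸·3.134) = 2.194×10¹⁰ K⁴.

T ≈ 385 K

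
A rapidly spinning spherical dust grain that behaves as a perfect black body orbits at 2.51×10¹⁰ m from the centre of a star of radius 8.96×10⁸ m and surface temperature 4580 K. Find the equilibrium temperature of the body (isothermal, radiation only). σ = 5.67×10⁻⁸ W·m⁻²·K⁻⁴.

T ≈ 612 K

The star's surface emits σT_*⁴; at distance d the flux is S = σT_*⁴(R_*/d)².
S = 5.67×10⁻⁸·(4580)⁴·(8.96×10⁸/2.51×10¹⁰)² = 31790 W/m².
For an isothermal sphere T⁴ = (1−a)S/(4σ) = 1.402×10¹¹ K⁴.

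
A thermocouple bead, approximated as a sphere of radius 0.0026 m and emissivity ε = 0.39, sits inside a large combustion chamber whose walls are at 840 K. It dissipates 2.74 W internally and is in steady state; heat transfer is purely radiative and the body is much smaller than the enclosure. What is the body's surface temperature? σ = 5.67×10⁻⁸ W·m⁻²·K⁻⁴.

For a small grey body in a large enclosure, net radiated power = εσA(T⁴ − T_w⁴).
Steady state: P = εσA(T⁴ − T_w⁴) with A = 4πr² = 8.495×10⁻⁵ m².
T⁴ = P/(εσA) + T_w⁴ = 2.74/(0.39·5.67×10⁻⁸·8.495×10⁻⁵) + (840)⁴
    = 1.459×10¹² + 4.979×10¹¹ = 1.957×10¹² K⁴.

T ≈ 1180 K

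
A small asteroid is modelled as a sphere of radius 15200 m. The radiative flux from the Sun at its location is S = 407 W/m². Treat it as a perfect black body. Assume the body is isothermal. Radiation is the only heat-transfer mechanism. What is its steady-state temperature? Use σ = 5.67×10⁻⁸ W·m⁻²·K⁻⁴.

T ≈ 206 K

At equilibrium, absorbed power = emitted power.
Absorbing cross-section = πr² = 7.258×10⁸ m²; emitting surface = 4πr² = 2.903×10⁹ m² (ratio 4).
S·A_cross = εσ·A_surf·T⁴  ⇒  T⁴ = S/(4σ).
T⁴ = 1.00·407/(4·5.67×10⁻⁸) = 1.795×10⁹ K⁴.
T = (1.795×10⁹)^(1/4).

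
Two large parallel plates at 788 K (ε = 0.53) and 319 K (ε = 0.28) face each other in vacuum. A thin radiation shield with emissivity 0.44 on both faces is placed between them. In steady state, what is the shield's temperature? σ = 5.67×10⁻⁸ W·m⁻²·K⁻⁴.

T_s ≈ 698 K

In steady state the net flux on the hot side equals that on the cold side.
σ(T₁⁴−T_s⁴)/D₁ = σ(T_s⁴−T₂⁴)/D₂, with D₁ = 1/ε₁+1/ε_s−1 = 3.160, D₂ = 1/ε_s+1/ε₂−1 = 4.844.
Solve for T_s⁴: T_s⁴ = (D₂·T₁⁴ + D₁·T₂⁴)/(D₁+D₂) = 2.375×10¹¹ K⁴.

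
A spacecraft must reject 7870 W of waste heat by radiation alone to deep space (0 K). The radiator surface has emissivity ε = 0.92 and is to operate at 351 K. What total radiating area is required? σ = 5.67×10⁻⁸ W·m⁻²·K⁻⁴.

A ≈ 9.94 m²

P = εσA T⁴ ⇒ A = P/(εσT⁴).
T⁴ = 1.518×10¹⁰ K⁴.
A = 7870/(0.92 × 5.67×10⁻⁸ × 1.518×10¹⁰).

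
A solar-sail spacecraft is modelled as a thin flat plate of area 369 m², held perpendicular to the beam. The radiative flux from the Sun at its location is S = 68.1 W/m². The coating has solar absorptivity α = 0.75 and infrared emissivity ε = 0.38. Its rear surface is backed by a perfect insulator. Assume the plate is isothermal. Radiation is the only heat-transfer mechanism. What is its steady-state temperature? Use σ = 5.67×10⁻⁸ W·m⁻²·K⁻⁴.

T ≈ 221 K

At equilibrium, absorbed power = emitted power.
Absorbing cross-section = A = 369.0 m²; emitting surface = A = 369.0 m² (ratio 1).
αS·A_cross = εσ·A_surf·T⁴  ⇒  T⁴ = αS/(ε·1σ).
T⁴ = 0.750·68.1/(0.38·1·5.67×10⁻⁸) = 2.371×10⁹ K⁴.
T = (2.371×10⁹)^(1/4).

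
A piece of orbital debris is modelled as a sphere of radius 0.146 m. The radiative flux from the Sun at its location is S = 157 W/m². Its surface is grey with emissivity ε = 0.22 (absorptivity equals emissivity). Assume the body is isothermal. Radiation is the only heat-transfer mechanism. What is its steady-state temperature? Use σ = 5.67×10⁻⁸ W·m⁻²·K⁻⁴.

T ≈ 162 K

At equilibrium, absorbed power = emitted power.
Absorbing cross-section = πr² = 0.06697 m²; emitting surface = 4πr² = 0.2679 m² (ratio 4).
εS·A_cross = εσ·A_surf·T⁴  ⇒  T⁴ = S/(4σ)   (ε cancels).
T⁴ = 157/(4·5.67×10⁻⁸) = 6.922×10⁸ K⁴.
T = (6.922×10⁸)^(1/4).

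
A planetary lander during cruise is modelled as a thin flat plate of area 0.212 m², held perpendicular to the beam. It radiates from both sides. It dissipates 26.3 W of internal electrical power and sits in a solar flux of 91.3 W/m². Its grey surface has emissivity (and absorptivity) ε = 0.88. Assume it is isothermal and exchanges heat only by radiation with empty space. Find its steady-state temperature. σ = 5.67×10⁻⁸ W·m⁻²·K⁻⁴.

At steady state, absorbed solar power + internal power = radiated power.
Absorbed: α·S·A_cross = 0.88·91.3·0.2120 = 17.03 W (cross-section A).
Total input = 17.03 + 26.3 = 43.33 W.
Radiated: εσ·A_surf·T⁴ with A_surf = 2A = 0.4240 m².
T⁴ = 43.33/(0.88·5.67×10⁻⁸·0.4240) = 2.048×10⁹ K⁴.

T ≈ 213 K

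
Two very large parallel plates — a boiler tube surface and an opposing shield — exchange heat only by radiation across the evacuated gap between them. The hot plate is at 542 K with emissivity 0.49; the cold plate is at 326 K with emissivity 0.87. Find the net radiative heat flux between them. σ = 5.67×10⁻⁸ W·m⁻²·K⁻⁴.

q ≈ 1940 W/m²

For two infinite grey parallel plates, q = σ(T₁⁴ − T₂⁴)/(1/ε₁ + 1/ε₂ − 1).
T₁⁴ − T₂⁴ = 8.630×10¹⁰ − 1.129×10¹⁰ = 7.500×10¹⁰ K⁴.
1/ε₁ + 1/ε₂ − 1 = 2.041 + 1.149 − 1 = 2.190.
q = 5.67×10⁻⁸ × 7.500×10¹⁰ / 2.190.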